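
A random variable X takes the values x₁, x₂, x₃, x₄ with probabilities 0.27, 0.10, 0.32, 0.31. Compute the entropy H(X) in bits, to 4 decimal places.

H = −Σ pᵢ log₂ pᵢ.
−0.27·log₂(0.27) = 0.5100
−0.10·log₂(0.10) = 0.3322
−0.32·log₂(0.32) = 0.5260
−0.31·log₂(0.31) = 0.5238
Sum ≈ 1.8920 → 1.8920 bits.

1.8920 bits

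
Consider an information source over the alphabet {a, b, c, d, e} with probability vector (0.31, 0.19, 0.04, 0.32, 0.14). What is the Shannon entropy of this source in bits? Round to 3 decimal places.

2.088 bits

H = −Σ pᵢ log₂ pᵢ.
−0.31·log₂(0.31) = 0.5238
−0.19·log₂(0.19) = 0.4552
−0.04·log₂(0.04) = 0.1858
−0.32·log₂(0.32) = 0.5260
−0.14·log₂(0.14) = 0.3971
Sum ≈ 2.0879 → 2.088 bits.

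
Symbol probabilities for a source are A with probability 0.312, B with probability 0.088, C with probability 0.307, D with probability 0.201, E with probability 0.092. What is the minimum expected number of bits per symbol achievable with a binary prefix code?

2.18 bits/symbol

Repeatedly combine the two least-probable nodes; the expected code length is the sum of the merged weights.
merge 11/125 + 23/250 → 9/50
merge 9/50 + 201/1000 → 381/1000
merge 307/1000 + 39/125 → 619/1000
merge 381/1000 + 619/1000 → 1
L = 9/50 + 381/1000 + 619/1000 + 1 = 109/50 = 2.18 bits/symbol.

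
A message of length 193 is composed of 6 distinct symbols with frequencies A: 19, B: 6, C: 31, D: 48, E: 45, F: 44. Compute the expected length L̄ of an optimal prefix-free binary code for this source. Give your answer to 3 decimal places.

Probabilities are the counts divided by 193.
Repeatedly combine the two least-probable nodes; the expected code length is the sum of the merged weights.
merge 6/193 + 19/193 → 25/193
merge 25/193 + 31/193 → 56/193
merge 44/193 + 45/193 → 89/193
merge 48/193 + 56/193 → 104/193
merge 89/193 + 104/193 → 1
L = 25/193 + 56/193 + 89/193 + 104/193 + 1 = 467/193 ≈ 2.420 bits/symbol.

2.420 bits/symbol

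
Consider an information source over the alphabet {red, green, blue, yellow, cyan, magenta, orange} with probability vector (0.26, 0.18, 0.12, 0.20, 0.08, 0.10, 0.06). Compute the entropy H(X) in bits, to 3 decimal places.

2.649 bits

H = −Σ pᵢ log₂ pᵢ.
−0.26·log₂(0.26) = 0.5053
−0.18·log₂(0.18) = 0.4453
−0.12·log₂(0.12) = 0.3671
−0.20·log₂(0.20) = 0.4644
−0.08·log₂(0.08) = 0.2915
−0.10·log₂(0.10) = 0.3322
−0.06·log₂(0.06) = 0.2435
Sum ≈ 2.6493 → 2.649 bits.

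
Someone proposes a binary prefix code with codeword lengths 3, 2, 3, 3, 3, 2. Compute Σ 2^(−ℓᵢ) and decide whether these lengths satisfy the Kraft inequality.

With common denominator 2^3 = 8: Σ 2^(−ℓᵢ) = 1/8 + 2/8 + 1/8 + 1/8 + 1/8 + 2/8 = 8/8 = 1.
Kraft's inequality requires Σ ≤ 1; here Σ = 1 ≤ 1, so such a prefix code exists.

1; yes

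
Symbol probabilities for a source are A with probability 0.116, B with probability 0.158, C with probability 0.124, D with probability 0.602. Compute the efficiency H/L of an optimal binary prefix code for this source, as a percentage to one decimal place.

Entropy H = −Σ p log₂ p ≈ 1.5953 bits.
Huffman merges: 29/250+31/250→6/25; 79/500+6/25→199/500; 199/500+301/500→1. L = 819/500 ≈ 1.6380.
Efficiency = H/L = 1.5953/1.6380 = 97.4%.

97.4%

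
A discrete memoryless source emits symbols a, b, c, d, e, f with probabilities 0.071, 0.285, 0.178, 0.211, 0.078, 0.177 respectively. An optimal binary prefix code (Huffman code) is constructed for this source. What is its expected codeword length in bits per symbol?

2.475 bits/symbol

Repeatedly combine the two least-probable nodes; the expected code length is the sum of the merged weights.
merge 71/1000 + 39/500 → 149/1000
merge 149/1000 + 177/1000 → 163/500
merge 89/500 + 211/1000 → 389/1000
merge 57/200 + 163/500 → 611/1000
merge 389/1000 + 611/1000 → 1
L = 149/1000 + 163/500 + 389/1000 + 611/1000 + 1 = 99/40 = 2.475 bits/symbol.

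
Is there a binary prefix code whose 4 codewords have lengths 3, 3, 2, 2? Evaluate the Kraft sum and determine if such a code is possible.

With common denominator 2^3 = 8: Σ 2^(−ℓᵢ) = 1/8 + 1/8 + 2/8 + 2/8 = 6/8 = 0.75.
Kraft's inequality requires Σ ≤ 1; here Σ = 0.75 ≤ 1, so such a prefix code exists.

0.75; yes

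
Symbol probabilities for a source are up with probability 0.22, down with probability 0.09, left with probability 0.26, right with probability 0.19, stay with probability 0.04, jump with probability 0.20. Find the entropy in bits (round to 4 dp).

H = −Σ pᵢ log₂ pᵢ.
−0.22·log₂(0.22) = 0.4806
−0.09·log₂(0.09) = 0.3127
−0.26·log₂(0.26) = 0.5053
−0.19·log₂(0.19) = 0.4552
−0.04·log₂(0.04) = 0.1858
−0.20·log₂(0.20) = 0.4644
Sum ≈ 2.4039 → 2.4039 bits.

2.4039 bits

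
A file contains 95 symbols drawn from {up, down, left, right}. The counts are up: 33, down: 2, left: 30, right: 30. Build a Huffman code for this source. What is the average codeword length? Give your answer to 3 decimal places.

1.989 bits/symbol

Probabilities are the counts divided by 95.
Repeatedly combine the two least-probable nodes; the expected code length is the sum of the merged weights.
merge 2/95 + 6/19 → 32/95
merge 6/19 + 32/95 → 62/95
merge 33/95 + 62/95 → 1
L = 32/95 + 62/95 + 1 = 189/95 ≈ 1.989 bits/symbol.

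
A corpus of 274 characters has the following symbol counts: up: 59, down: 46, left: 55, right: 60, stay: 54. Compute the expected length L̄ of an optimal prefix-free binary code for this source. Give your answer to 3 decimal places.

2.365 bits/symbol

Probabilities are the counts divided by 274.
Repeatedly combine the two least-probable nodes; the expected code length is the sum of the merged weights.
merge 23/137 + 27/137 → 50/137
merge 55/274 + 59/274 → 57/137
merge 30/137 + 50/137 → 80/137
merge 57/137 + 80/137 → 1
L = 50/137 + 57/137 + 80/137 + 1 = 324/137 ≈ 2.365 bits/symbol.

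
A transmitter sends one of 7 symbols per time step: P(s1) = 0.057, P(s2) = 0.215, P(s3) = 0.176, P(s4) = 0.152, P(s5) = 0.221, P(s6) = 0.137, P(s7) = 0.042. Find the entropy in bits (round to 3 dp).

2.633 bits

H = −Σ pᵢ log₂ pᵢ.
−0.057·log₂(0.057) = 0.2356
−0.215·log₂(0.215) = 0.4768
−0.176·log₂(0.176) = 0.4411
−0.152·log₂(0.152) = 0.4131
−0.221·log₂(0.221) = 0.4813
−0.137·log₂(0.137) = 0.3929
−0.042·log₂(0.042) = 0.1921
Sum ≈ 2.6329 → 2.633 bits.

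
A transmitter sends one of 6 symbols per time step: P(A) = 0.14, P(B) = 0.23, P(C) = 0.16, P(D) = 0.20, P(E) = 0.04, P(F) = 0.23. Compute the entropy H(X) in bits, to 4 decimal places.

H = −Σ pᵢ log₂ pᵢ.
−0.14·log₂(0.14) = 0.3971
−0.23·log₂(0.23) = 0.4877
−0.16·log₂(0.16) = 0.4230
−0.20·log₂(0.20) = 0.4644
−0.04·log₂(0.04) = 0.1858
−0.23·log₂(0.23) = 0.4877
Sum ≈ 2.4456 → 2.4456 bits.

2.4456 bits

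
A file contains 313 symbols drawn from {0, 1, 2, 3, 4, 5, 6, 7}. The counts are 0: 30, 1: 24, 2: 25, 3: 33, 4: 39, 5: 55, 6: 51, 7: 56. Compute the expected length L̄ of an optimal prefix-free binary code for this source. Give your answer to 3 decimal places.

2.978 bits/symbol

Probabilities are the counts divided by 313.
Repeatedly combine the two least-probable nodes; the expected code length is the sum of the merged weights.
merge 24/313 + 25/313 → 49/313
merge 30/313 + 33/313 → 63/313
merge 39/313 + 49/313 → 88/313
merge 51/313 + 55/313 → 106/313
merge 56/313 + 63/313 → 119/313
merge 88/313 + 106/313 → 194/313
merge 119/313 + 194/313 → 1
L = 49/313 + 63/313 + 88/313 + 106/313 + 119/313 + 194/313 + 1 = 932/313 ≈ 2.978 bits/symbol.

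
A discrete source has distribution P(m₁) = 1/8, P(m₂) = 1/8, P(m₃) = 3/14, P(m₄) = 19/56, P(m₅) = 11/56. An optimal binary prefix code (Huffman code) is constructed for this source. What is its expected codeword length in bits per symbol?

Repeatedly combine the two least-probable nodes; the expected code length is the sum of the merged weights.
merge 1/8 + 1/8 → 1/4
merge 11/56 + 3/14 → 23/56
merge 1/4 + 19/56 → 33/56
merge 23/56 + 33/56 → 1
L = 1/4 + 23/56 + 33/56 + 1 = 9/4 = 2.25 bits/symbol.

2.25 bits/symbol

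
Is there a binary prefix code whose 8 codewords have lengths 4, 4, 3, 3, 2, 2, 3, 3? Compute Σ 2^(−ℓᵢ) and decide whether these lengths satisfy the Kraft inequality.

With common denominator 2^4 = 16: Σ 2^(−ℓᵢ) = 1/16 + 1/16 + 2/16 + 2/16 + 4/16 + 4/16 + 2/16 + 2/16 = 18/16 = 1.125.
Kraft's inequality requires Σ ≤ 1; here Σ = 1.125 > 1, so no such prefix code exists.

1.125; no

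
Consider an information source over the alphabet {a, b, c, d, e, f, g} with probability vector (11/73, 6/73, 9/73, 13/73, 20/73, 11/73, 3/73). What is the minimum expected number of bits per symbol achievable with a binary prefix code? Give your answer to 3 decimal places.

2.671 bits/symbol

Repeatedly combine the two least-probable nodes; the expected code length is the sum of the merged weights.
merge 3/73 + 6/73 → 9/73
merge 9/73 + 9/73 → 18/73
merge 11/73 + 11/73 → 22/73
merge 13/73 + 18/73 → 31/73
merge 20/73 + 22/73 → 42/73
merge 31/73 + 42/73 → 1
L = 9/73 + 18/73 + 22/73 + 31/73 + 42/73 + 1 = 195/73 ≈ 2.671 bits/symbol.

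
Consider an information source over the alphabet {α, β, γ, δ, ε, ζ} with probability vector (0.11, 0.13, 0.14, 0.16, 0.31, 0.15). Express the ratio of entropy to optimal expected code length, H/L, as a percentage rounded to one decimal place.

Entropy H = −Σ p log₂ p ≈ 2.4874 bits.
Huffman merges: 11/100+13/100→6/25; 7/50+3/20→29/100; 4/25+6/25→2/5; 29/100+31/100→3/5; 2/5+3/5→1. L = 253/100 ≈ 2.5300.
Efficiency = H/L = 2.4874/2.5300 = 98.3%.

98.3%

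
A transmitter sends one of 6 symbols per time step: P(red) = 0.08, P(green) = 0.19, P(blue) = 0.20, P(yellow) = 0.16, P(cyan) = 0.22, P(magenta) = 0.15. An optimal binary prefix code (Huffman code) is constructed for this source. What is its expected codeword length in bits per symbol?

Repeatedly combine the two least-probable nodes; the expected code length is the sum of the merged weights.
merge 2/25 + 3/20 → 23/100
merge 4/25 + 19/100 → 7/20
merge 1/5 + 11/50 → 21/50
merge 23/100 + 7/20 → 29/50
merge 21/50 + 29/50 → 1
L = 23/100 + 7/20 + 21/50 + 29/50 + 1 = 129/50 = 2.58 bits/symbol.

2.58 bits/symbol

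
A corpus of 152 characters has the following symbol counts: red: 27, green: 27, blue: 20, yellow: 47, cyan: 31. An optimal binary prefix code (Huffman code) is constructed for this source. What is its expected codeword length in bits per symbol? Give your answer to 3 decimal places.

Probabilities are the counts divided by 152.
Repeatedly combine the two least-probable nodes; the expected code length is the sum of the merged weights.
merge 5/38 + 27/152 → 47/152
merge 27/152 + 31/152 → 29/76
merge 47/152 + 47/152 → 47/76
merge 29/76 + 47/76 → 1
L = 47/152 + 29/76 + 47/76 + 1 = 351/152 ≈ 2.309 bits/symbol.

2.309 bits/symbol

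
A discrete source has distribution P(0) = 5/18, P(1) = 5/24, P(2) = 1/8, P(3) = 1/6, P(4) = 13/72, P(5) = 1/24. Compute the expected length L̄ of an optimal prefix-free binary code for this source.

Repeatedly combine the two least-probable nodes; the expected code length is the sum of the merged weights.
merge 1/24 + 1/8 → 1/6
merge 1/6 + 1/6 → 1/3
merge 13/72 + 5/24 → 7/18
merge 5/18 + 1/3 → 11/18
merge 7/18 + 11/18 → 1
L = 1/6 + 1/3 + 7/18 + 11/18 + 1 = 5/2 = 2.5 bits/symbol.

2.5 bits/symbol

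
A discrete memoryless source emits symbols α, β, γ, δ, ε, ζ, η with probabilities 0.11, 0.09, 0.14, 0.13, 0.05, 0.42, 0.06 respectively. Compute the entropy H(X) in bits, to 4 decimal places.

2.4280 bits

H = −Σ pᵢ log₂ pᵢ.
−0.11·log₂(0.11) = 0.3503
−0.09·log₂(0.09) = 0.3127
−0.14·log₂(0.14) = 0.3971
−0.13·log₂(0.13) = 0.3826
−0.05·log₂(0.05) = 0.2161
−0.42·log₂(0.42) = 0.5256
−0.06·log₂(0.06) = 0.2435
Sum ≈ 2.4280 → 2.4280 bits.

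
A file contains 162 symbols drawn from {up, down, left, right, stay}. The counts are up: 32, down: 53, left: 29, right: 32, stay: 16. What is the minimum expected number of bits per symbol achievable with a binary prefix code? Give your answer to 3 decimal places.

Probabilities are the counts divided by 162.
Repeatedly combine the two least-probable nodes; the expected code length is the sum of the merged weights.
merge 8/81 + 29/162 → 5/18
merge 16/81 + 16/81 → 32/81
merge 5/18 + 53/162 → 49/81
merge 32/81 + 49/81 → 1
L = 5/18 + 32/81 + 49/81 + 1 = 41/18 ≈ 2.278 bits/symbol.

2.278 bits/symbol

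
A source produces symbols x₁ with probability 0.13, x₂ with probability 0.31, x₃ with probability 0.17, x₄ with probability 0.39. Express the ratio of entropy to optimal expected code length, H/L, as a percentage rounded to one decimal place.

97.9%

Entropy H = −Σ p log₂ p ≈ 1.8708 bits.
Huffman merges: 13/100+17/100→3/10; 3/10+31/100→61/100; 39/100+61/100→1. L = 191/100 ≈ 1.9100.
Efficiency = H/L = 1.8708/1.9100 = 97.9%.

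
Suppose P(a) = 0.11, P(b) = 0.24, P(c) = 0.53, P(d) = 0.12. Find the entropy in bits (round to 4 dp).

1.6969 bits

H = −Σ pᵢ log₂ pᵢ.
−0.11·log₂(0.11) = 0.3503
−0.24·log₂(0.24) = 0.4941
−0.53·log₂(0.53) = 0.4854
−0.12·log₂(0.12) = 0.3671
Sum ≈ 1.6969 → 1.6969 bits.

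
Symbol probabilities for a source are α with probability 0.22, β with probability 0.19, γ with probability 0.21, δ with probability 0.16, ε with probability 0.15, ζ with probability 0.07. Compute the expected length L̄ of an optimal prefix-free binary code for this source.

2.57 bits/symbol

Repeatedly combine the two least-probable nodes; the expected code length is the sum of the merged weights.
merge 7/100 + 3/20 → 11/50
merge 4/25 + 19/100 → 7/20
merge 21/100 + 11/50 → 43/100
merge 11/50 + 7/20 → 57/100
merge 43/100 + 57/100 → 1
L = 11/50 + 7/20 + 43/100 + 57/100 + 1 = 257/100 = 2.57 bits/symbol.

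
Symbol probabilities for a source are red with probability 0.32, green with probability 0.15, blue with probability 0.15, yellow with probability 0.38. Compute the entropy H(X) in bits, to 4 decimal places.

H = −Σ pᵢ log₂ pᵢ.
−0.32·log₂(0.32) = 0.5260
−0.15·log₂(0.15) = 0.4105
−0.15·log₂(0.15) = 0.4105
−0.38·log₂(0.38) = 0.5305
Sum ≈ 1.8776 → 1.8776 bits.

1.8776 bits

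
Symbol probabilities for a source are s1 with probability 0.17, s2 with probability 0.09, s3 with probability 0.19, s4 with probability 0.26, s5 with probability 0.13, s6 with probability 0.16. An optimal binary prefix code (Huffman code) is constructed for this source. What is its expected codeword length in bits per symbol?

Repeatedly combine the two least-probable nodes; the expected code length is the sum of the merged weights.
merge 9/100 + 13/100 → 11/50
merge 4/25 + 17/100 → 33/100
merge 19/100 + 11/50 → 41/100
merge 13/50 + 33/100 → 59/100
merge 41/100 + 59/100 → 1
L = 11/50 + 33/100 + 41/100 + 59/100 + 1 = 51/20 = 2.55 bits/symbol.

2.55 bits/symbol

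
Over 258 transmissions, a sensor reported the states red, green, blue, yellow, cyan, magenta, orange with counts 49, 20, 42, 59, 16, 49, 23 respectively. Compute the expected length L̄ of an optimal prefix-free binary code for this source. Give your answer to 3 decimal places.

2.721 bits/symbol

Probabilities are the counts divided by 258.
Repeatedly combine the two least-probable nodes; the expected code length is the sum of the merged weights.
merge 8/129 + 10/129 → 6/43
merge 23/258 + 6/43 → 59/258
merge 7/43 + 49/258 → 91/258
merge 49/258 + 59/258 → 18/43
merge 59/258 + 91/258 → 25/43
merge 18/43 + 25/43 → 1
L = 6/43 + 59/258 + 91/258 + 18/43 + 25/43 + 1 = 117/43 ≈ 2.721 bits/symbol.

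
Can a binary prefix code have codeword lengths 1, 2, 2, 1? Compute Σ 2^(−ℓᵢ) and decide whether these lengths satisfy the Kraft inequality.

1.5; no

With common denominator 2^2 = 4: Σ 2^(−ℓᵢ) = 2/4 + 1/4 + 1/4 + 2/4 = 6/4 = 1.5.
Kraft's inequality requires Σ ≤ 1; here Σ = 1.5 > 1, so no such prefix code exists.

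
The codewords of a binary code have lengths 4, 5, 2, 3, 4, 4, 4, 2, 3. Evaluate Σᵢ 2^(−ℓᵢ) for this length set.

With common denominator 2^5 = 32: Σ 2^(−ℓᵢ) = 2/32 + 1/32 + 8/32 + 4/32 + 2/32 + 2/32 + 2/32 + 8/32 + 4/32 = 33/32 = 1.03125.

1.03125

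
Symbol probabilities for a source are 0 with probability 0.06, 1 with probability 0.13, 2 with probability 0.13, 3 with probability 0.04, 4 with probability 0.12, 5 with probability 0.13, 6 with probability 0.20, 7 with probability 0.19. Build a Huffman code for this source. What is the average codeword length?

Repeatedly combine the two least-probable nodes; the expected code length is the sum of the merged weights.
merge 1/25 + 3/50 → 1/10
merge 1/10 + 3/25 → 11/50
merge 13/100 + 13/100 → 13/50
merge 13/100 + 19/100 → 8/25
merge 1/5 + 11/50 → 21/50
merge 13/50 + 8/25 → 29/50
merge 21/50 + 29/50 → 1
L = 1/10 + 11/50 + 13/50 + 8/25 + 21/50 + 29/50 + 1 = 29/10 = 2.9 bits/symbol.

2.9 bits/symbol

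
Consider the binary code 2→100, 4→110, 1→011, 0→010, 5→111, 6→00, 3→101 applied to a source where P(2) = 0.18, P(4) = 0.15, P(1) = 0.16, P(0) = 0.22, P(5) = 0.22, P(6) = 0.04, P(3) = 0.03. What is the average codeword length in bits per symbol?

L̄ = Σ pᵢ·ℓᵢ = 0.18·3 + 0.15·3 + 0.16·3 + 0.22·3 + 0.22·3 + 0.04·2 + 0.03·3 = 2.96 bits/symbol.

2.96 bits/symbol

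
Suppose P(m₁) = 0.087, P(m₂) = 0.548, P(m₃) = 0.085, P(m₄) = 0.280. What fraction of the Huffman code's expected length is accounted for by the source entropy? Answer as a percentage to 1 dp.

98.4%

Entropy H = −Σ p log₂ p ≈ 1.5985 bits.
Huffman merges: 17/200+87/1000→43/250; 43/250+7/25→113/250; 113/250+137/250→1. L = 203/125 ≈ 1.6240.
Efficiency = H/L = 1.5985/1.6240 = 98.4%.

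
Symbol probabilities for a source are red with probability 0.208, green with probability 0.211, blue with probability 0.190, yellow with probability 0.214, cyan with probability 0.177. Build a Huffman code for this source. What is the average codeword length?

2.367 bits/symbol

Repeatedly combine the two least-probable nodes; the expected code length is the sum of the merged weights.
merge 177/1000 + 19/100 → 367/1000
merge 26/125 + 211/1000 → 419/1000
merge 107/500 + 367/1000 → 581/1000
merge 419/1000 + 581/1000 → 1
L = 367/1000 + 419/1000 + 581/1000 + 1 = 2367/1000 = 2.367 bits/symbol.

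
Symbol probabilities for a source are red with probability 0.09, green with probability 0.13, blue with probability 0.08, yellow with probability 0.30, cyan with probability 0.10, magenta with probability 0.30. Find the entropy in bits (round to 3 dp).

H = −Σ pᵢ log₂ pᵢ.
−0.09·log₂(0.09) = 0.3127
−0.13·log₂(0.13) = 0.3826
−0.08·log₂(0.08) = 0.2915
−0.30·log₂(0.30) = 0.5211
−0.10·log₂(0.10) = 0.3322
−0.30·log₂(0.30) = 0.5211
Sum ≈ 2.3612 → 2.361 bits.

2.361 bits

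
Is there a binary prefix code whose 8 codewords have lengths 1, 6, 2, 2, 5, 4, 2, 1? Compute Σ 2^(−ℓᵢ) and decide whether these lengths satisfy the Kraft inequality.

With common denominator 2^6 = 64: Σ 2^(−ℓᵢ) = 32/64 + 1/64 + 16/64 + 16/64 + 2/64 + 4/64 + 16/64 + 32/64 = 119/64 = 1.859375.
Kraft's inequality requires Σ ≤ 1; here Σ = 1.859375 > 1, so no such prefix code exists.

1.859375; no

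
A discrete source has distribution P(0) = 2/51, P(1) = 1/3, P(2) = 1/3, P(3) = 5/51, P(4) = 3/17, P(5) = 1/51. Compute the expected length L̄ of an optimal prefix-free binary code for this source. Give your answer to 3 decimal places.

2.216 bits/symbol

Repeatedly combine the two least-probable nodes; the expected code length is the sum of the merged weights.
merge 1/51 + 2/51 → 1/17
merge 1/17 + 5/51 → 8/51
merge 8/51 + 3/17 → 1/3
merge 1/3 + 1/3 → 2/3
merge 1/3 + 2/3 → 1
L = 1/17 + 8/51 + 1/3 + 2/3 + 1 = 113/51 ≈ 2.216 bits/symbol.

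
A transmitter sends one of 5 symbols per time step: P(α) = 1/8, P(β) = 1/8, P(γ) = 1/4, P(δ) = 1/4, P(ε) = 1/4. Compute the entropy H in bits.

Each probability is a power of 1/2, so log₂(1/p) is an integer.
H = Σ p·log₂(1/p) = 1/8·3 + 1/8·3 + 1/4·2 + 1/4·2 + 1/4·2 = 2.25 bits.

2.25 bits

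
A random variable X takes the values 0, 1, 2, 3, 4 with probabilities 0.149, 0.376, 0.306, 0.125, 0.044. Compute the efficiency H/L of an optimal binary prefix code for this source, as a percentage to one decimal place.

Entropy H = −Σ p log₂ p ≈ 2.0359 bits.
Huffman merges: 11/250+1/8→169/1000; 149/1000+169/1000→159/500; 153/500+159/500→78/125; 47/125+78/125→1. L = 2111/1000 ≈ 2.1110.
Efficiency = H/L = 2.0359/2.1110 = 96.4%.

96.4%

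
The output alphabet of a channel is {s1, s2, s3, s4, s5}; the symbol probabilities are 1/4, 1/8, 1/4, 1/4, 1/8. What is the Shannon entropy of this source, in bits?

2.25 bits

Each probability is a power of 1/2, so log₂(1/p) is an integer.
H = Σ p·log₂(1/p) = 1/4·2 + 1/8·3 + 1/4·2 + 1/4·2 + 1/8·3 = 2.25 bits.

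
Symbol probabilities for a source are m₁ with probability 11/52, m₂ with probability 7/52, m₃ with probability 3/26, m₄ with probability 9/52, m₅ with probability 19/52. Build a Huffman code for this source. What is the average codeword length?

Repeatedly combine the two least-probable nodes; the expected code length is the sum of the merged weights.
merge 3/26 + 7/52 → 1/4
merge 9/52 + 11/52 → 5/13
merge 1/4 + 19/52 → 8/13
merge 5/13 + 8/13 → 1
L = 1/4 + 5/13 + 8/13 + 1 = 9/4 = 2.25 bits/symbol.

2.25 bits/symbol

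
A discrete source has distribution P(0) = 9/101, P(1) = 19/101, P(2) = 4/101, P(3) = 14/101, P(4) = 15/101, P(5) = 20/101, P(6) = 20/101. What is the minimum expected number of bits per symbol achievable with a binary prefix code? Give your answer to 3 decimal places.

2.733 bits/symbol

Repeatedly combine the two least-probable nodes; the expected code length is the sum of the merged weights.
merge 4/101 + 9/101 → 13/101
merge 13/101 + 14/101 → 27/101
merge 15/101 + 19/101 → 34/101
merge 20/101 + 20/101 → 40/101
merge 27/101 + 34/101 → 61/101
merge 40/101 + 61/101 → 1
L = 13/101 + 27/101 + 34/101 + 40/101 + 61/101 + 1 = 276/101 ≈ 2.733 bits/symbol.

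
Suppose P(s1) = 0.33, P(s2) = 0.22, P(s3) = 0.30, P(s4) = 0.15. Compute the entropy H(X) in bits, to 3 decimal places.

1.940 bits

H = −Σ pᵢ log₂ pᵢ.
−0.33·log₂(0.33) = 0.5278
−0.22·log₂(0.22) = 0.4806
−0.30·log₂(0.30) = 0.5211
−0.15·log₂(0.15) = 0.4105
Sum ≈ 1.9400 → 1.940 bits.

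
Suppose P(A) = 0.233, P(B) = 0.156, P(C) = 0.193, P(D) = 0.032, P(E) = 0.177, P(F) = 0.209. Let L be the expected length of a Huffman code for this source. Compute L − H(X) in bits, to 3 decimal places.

Entropy H = −Σ p log₂ p ≈ 2.4390 bits.
Huffman merges: 4/125+39/250→47/250; 177/1000+47/250→73/200; 193/1000+209/1000→201/500; 233/1000+73/200→299/500; 201/500+299/500→1. L = 2553/1000 ≈ 2.5530.
L − H = 2.5530 − 2.4390 = 0.114 bits.

0.114 bits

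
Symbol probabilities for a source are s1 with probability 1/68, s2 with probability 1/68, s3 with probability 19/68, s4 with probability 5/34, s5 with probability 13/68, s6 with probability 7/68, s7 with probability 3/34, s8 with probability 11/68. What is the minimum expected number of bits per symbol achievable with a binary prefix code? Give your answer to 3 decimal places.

2.676 bits/symbol

Repeatedly combine the two least-probable nodes; the expected code length is the sum of the merged weights.
merge 1/68 + 1/68 → 1/34
merge 1/34 + 3/34 → 2/17
merge 7/68 + 2/17 → 15/68
merge 5/34 + 11/68 → 21/68
merge 13/68 + 15/68 → 7/17
merge 19/68 + 21/68 → 10/17
merge 7/17 + 10/17 → 1
L = 1/34 + 2/17 + 15/68 + 21/68 + 7/17 + 10/17 + 1 = 91/34 ≈ 2.676 bits/symbol.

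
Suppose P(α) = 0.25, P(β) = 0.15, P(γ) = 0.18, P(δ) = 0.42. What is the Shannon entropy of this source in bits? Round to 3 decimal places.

H = −Σ pᵢ log₂ pᵢ.
−0.25·log₂(0.25) = 0.5000
−0.15·log₂(0.15) = 0.4105
−0.18·log₂(0.18) = 0.4453
−0.42·log₂(0.42) = 0.5256
Sum ≈ 1.8815 → 1.881 bits.

1.881 bits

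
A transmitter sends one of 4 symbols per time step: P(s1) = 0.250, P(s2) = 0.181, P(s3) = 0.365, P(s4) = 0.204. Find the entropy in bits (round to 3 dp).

1.945 bits

H = −Σ pᵢ log₂ pᵢ.
−0.250·log₂(0.250) = 0.5000
−0.181·log₂(0.181) = 0.4463
−0.365·log₂(0.365) = 0.5307
−0.204·log₂(0.204) = 0.4678
Sum ≈ 1.9449 → 1.945 bits.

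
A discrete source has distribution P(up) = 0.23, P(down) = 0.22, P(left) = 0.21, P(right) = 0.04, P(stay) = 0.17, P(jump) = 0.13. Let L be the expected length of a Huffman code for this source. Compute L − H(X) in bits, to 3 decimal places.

0.066 bits

Entropy H = −Σ p log₂ p ≈ 2.4440 bits.
Huffman merges: 1/25+13/100→17/100; 17/100+17/100→17/50; 21/100+11/50→43/100; 23/100+17/50→57/100; 43/100+57/100→1. L = 251/100 ≈ 2.5100.
L − H = 2.5100 − 2.4440 = 0.066 bits.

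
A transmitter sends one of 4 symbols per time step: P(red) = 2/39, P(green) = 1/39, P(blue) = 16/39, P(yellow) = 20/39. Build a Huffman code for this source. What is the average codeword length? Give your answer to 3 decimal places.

1.564 bits/symbol

Repeatedly combine the two least-probable nodes; the expected code length is the sum of the merged weights.
merge 1/39 + 2/39 → 1/13
merge 1/13 + 16/39 → 19/39
merge 19/39 + 20/39 → 1
L = 1/13 + 19/39 + 1 = 61/39 ≈ 1.564 bits/symbol.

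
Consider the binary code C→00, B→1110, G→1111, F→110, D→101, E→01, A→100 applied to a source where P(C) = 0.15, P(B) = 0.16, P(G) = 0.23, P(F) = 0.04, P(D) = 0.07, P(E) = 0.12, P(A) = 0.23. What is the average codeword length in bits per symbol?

3.12 bits/symbol

L̄ = Σ pᵢ·ℓᵢ = 0.15·2 + 0.16·4 + 0.23·4 + 0.04·3 + 0.07·3 + 0.12·2 + 0.23·3 = 3.12 bits/symbol.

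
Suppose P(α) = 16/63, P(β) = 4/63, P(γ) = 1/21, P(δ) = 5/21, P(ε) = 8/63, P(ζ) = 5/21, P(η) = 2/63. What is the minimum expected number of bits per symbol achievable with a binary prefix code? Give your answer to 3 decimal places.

2.492 bits/symbol

Repeatedly combine the two least-probable nodes; the expected code length is the sum of the merged weights.
merge 2/63 + 1/21 → 5/63
merge 4/63 + 5/63 → 1/7
merge 8/63 + 1/7 → 17/63
merge 5/21 + 5/21 → 10/21
merge 16/63 + 17/63 → 11/21
merge 10/21 + 11/21 → 1
L = 5/63 + 1/7 + 17/63 + 10/21 + 11/21 + 1 = 157/63 ≈ 2.492 bits/symbol.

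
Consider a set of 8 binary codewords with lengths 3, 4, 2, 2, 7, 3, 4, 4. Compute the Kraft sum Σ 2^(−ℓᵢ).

With common denominator 2^7 = 128: Σ 2^(−ℓᵢ) = 16/128 + 8/128 + 32/128 + 32/128 + 1/128 + 16/128 + 8/128 + 8/128 = 121/128 = 0.9453125.

0.9453125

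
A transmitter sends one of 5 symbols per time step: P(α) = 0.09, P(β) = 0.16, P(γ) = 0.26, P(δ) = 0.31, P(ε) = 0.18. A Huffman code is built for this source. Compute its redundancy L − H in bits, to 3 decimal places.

Entropy H = −Σ p log₂ p ≈ 2.2101 bits.
Huffman merges: 9/100+4/25→1/4; 9/50+1/4→43/100; 13/50+31/100→57/100; 43/100+57/100→1. L = 9/4 ≈ 2.2500.
L − H = 2.2500 − 2.2101 = 0.040 bits.

0.040 bits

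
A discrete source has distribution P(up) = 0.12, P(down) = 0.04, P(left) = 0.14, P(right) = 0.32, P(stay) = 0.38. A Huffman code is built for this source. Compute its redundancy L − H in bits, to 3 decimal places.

Entropy H = −Σ p log₂ p ≈ 2.0064 bits.
Huffman merges: 1/25+3/25→4/25; 7/50+4/25→3/10; 3/10+8/25→31/50; 19/50+31/50→1. L = 52/25 ≈ 2.0800.
L − H = 2.0800 − 2.0064 = 0.074 bits.

0.074 bits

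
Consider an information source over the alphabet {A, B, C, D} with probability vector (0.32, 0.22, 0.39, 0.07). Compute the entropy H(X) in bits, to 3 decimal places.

1.805 bits

H = −Σ pᵢ log₂ pᵢ.
−0.32·log₂(0.32) = 0.5260
−0.22·log₂(0.22) = 0.4806
−0.39·log₂(0.39) = 0.5298
−0.07·log₂(0.07) = 0.2686
Sum ≈ 1.8050 → 1.805 bits.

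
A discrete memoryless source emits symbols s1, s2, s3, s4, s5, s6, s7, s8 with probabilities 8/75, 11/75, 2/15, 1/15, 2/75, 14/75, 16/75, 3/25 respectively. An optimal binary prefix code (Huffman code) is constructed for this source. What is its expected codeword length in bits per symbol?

Repeatedly combine the two least-probable nodes; the expected code length is the sum of the merged weights.
merge 2/75 + 1/15 → 7/75
merge 7/75 + 8/75 → 1/5
merge 3/25 + 2/15 → 19/75
merge 11/75 + 14/75 → 1/3
merge 1/5 + 16/75 → 31/75
merge 19/75 + 1/3 → 44/75
merge 31/75 + 44/75 → 1
L = 7/75 + 1/5 + 19/75 + 1/3 + 31/75 + 44/75 + 1 = 72/25 = 2.88 bits/symbol.

2.88 bits/symbol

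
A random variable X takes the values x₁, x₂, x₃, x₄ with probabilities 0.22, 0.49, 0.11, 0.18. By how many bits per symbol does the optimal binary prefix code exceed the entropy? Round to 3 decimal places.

0.020 bits

Entropy H = −Σ p log₂ p ≈ 1.7804 bits.
Huffman merges: 11/100+9/50→29/100; 11/50+29/100→51/100; 49/100+51/100→1. L = 9/5 ≈ 1.8000.
L − H = 1.8000 − 1.7804 = 0.020 bits.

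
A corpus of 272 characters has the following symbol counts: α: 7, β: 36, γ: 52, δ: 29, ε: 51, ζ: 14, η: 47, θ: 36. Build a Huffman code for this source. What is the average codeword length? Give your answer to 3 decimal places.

Probabilities are the counts divided by 272.
Repeatedly combine the two least-probable nodes; the expected code length is the sum of the merged weights.
merge 7/272 + 7/136 → 21/272
merge 21/272 + 29/272 → 25/136
merge 9/68 + 9/68 → 9/34
merge 47/272 + 25/136 → 97/272
merge 3/16 + 13/68 → 103/272
merge 9/34 + 97/272 → 169/272
merge 103/272 + 169/272 → 1
L = 21/272 + 25/136 + 9/34 + 97/272 + 103/272 + 169/272 + 1 = 49/17 ≈ 2.882 bits/symbol.

2.882 bits/symbol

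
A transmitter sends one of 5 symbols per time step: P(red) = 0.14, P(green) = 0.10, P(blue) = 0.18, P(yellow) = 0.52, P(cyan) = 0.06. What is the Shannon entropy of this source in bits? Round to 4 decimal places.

1.9087 bits

H = −Σ pᵢ log₂ pᵢ.
−0.14·log₂(0.14) = 0.3971
−0.10·log₂(0.10) = 0.3322
−0.18·log₂(0.18) = 0.4453
−0.52·log₂(0.52) = 0.4906
−0.06·log₂(0.06) = 0.2435
Sum ≈ 1.9087 → 1.9087 bits.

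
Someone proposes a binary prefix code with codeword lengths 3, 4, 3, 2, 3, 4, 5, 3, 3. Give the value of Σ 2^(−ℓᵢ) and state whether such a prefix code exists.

1.03125; no

With common denominator 2^5 = 32: Σ 2^(−ℓᵢ) = 4/32 + 2/32 + 4/32 + 8/32 + 4/32 + 2/32 + 1/32 + 4/32 + 4/32 = 33/32 = 1.03125.
Kraft's inequality requires Σ ≤ 1; here Σ = 1.03125 > 1, so no such prefix code exists.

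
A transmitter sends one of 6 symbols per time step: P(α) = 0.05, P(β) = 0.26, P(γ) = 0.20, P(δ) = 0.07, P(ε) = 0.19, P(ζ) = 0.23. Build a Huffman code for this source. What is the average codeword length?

Repeatedly combine the two least-probable nodes; the expected code length is the sum of the merged weights.
merge 1/20 + 7/100 → 3/25
merge 3/25 + 19/100 → 31/100
merge 1/5 + 23/100 → 43/100
merge 13/50 + 31/100 → 57/100
merge 43/100 + 57/100 → 1
L = 3/25 + 31/100 + 43/100 + 57/100 + 1 = 243/100 = 2.43 bits/symbol.

2.43 bits/symbol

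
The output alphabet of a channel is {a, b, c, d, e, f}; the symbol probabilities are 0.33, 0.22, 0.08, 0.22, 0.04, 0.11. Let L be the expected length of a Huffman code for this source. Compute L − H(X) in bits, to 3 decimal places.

Entropy H = −Σ p log₂ p ≈ 2.3165 bits.
Huffman merges: 1/25+2/25→3/25; 11/100+3/25→23/100; 11/50+11/50→11/25; 23/100+33/100→14/25; 11/25+14/25→1. L = 47/20 ≈ 2.3500.
L − H = 2.3500 − 2.3165 = 0.033 bits.

0.033 bits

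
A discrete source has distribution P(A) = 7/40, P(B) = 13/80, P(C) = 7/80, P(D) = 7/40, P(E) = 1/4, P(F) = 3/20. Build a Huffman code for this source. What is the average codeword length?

2.575 bits/symbol

Repeatedly combine the two least-probable nodes; the expected code length is the sum of the merged weights.
merge 7/80 + 3/20 → 19/80
merge 13/80 + 7/40 → 27/80
merge 7/40 + 19/80 → 33/80
merge 1/4 + 27/80 → 47/80
merge 33/80 + 47/80 → 1
L = 19/80 + 27/80 + 33/80 + 47/80 + 1 = 103/40 = 2.575 bits/symbol.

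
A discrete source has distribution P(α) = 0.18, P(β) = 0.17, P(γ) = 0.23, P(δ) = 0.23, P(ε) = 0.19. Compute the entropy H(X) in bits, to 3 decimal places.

H = −Σ pᵢ log₂ pᵢ.
−0.18·log₂(0.18) = 0.4453
−0.17·log₂(0.17) = 0.4346
−0.23·log₂(0.23) = 0.4877
−0.23·log₂(0.23) = 0.4877
−0.19·log₂(0.19) = 0.4552
Sum ≈ 2.3105 → 2.310 bits.

2.310 bits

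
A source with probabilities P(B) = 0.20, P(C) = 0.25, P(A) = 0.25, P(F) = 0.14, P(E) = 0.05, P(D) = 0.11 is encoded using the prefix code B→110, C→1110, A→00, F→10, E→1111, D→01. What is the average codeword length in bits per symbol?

L̄ = Σ pᵢ·ℓᵢ = 0.20·3 + 0.25·4 + 0.25·2 + 0.14·2 + 0.05·4 + 0.11·2 = 2.8 bits/symbol.

2.8 bits/symbol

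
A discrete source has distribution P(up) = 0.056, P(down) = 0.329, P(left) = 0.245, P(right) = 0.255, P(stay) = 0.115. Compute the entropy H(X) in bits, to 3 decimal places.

2.119 bits

H = −Σ pᵢ log₂ pᵢ.
−0.056·log₂(0.056) = 0.2329
−0.329·log₂(0.329) = 0.5277
−0.245·log₂(0.245) = 0.4971
−0.255·log₂(0.255) = 0.5027
−0.115·log₂(0.115) = 0.3588
Sum ≈ 2.1192 → 2.119 bits.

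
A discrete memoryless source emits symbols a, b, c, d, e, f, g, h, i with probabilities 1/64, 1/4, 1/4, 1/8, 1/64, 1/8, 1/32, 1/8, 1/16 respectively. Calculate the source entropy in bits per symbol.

Each probability is a power of 1/2, so log₂(1/p) is an integer.
H = Σ p·log₂(1/p) = 1/64·6 + 1/4·2 + 1/4·2 + 1/8·3 + 1/64·6 + 1/8·3 + 1/32·5 + 1/8·3 + 1/16·4 = 2.71875 bits.

2.71875 bits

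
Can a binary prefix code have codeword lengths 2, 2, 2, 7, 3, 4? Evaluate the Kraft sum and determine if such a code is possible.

0.9453125; yes

With common denominator 2^7 = 128: Σ 2^(−ℓᵢ) = 32/128 + 32/128 + 32/128 + 1/128 + 16/128 + 8/128 = 121/128 = 0.9453125.
Kraft's inequality requires Σ ≤ 1; here Σ = 0.9453125 ≤ 1, so such a prefix code exists.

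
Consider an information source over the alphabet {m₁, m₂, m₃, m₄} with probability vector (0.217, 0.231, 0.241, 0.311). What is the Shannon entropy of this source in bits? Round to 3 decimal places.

H = −Σ pᵢ log₂ pᵢ.
−0.217·log₂(0.217) = 0.4783
−0.231·log₂(0.231) = 0.4883
−0.241·log₂(0.241) = 0.4947
−0.311·log₂(0.311) = 0.5240
Sum ≈ 1.9854 → 1.985 bits.

1.985 bits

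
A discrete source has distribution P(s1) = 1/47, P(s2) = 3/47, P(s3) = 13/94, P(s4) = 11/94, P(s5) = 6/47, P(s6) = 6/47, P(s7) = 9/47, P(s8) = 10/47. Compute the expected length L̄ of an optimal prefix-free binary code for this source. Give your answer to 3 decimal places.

Repeatedly combine the two least-probable nodes; the expected code length is the sum of the merged weights.
merge 1/47 + 3/47 → 4/47
merge 4/47 + 11/94 → 19/94
merge 6/47 + 6/47 → 12/47
merge 13/94 + 9/47 → 31/94
merge 19/94 + 10/47 → 39/94
merge 12/47 + 31/94 → 55/94
merge 39/94 + 55/94 → 1
L = 4/47 + 19/94 + 12/47 + 31/94 + 39/94 + 55/94 + 1 = 135/47 ≈ 2.872 bits/symbol.

2.872 bits/symbol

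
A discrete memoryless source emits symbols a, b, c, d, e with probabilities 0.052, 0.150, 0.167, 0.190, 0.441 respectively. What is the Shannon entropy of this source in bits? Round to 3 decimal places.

2.040 bits

H = −Σ pᵢ log₂ pᵢ.
−0.052·log₂(0.052) = 0.2218
−0.150·log₂(0.150) = 0.4105
−0.167·log₂(0.167) = 0.4312
−0.190·log₂(0.190) = 0.4552
−0.441·log₂(0.441) = 0.5209
Sum ≈ 2.0397 → 2.040 bits.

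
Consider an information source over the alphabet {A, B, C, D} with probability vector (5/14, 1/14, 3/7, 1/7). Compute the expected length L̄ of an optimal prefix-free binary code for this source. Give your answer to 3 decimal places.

1.786 bits/symbol

Repeatedly combine the two least-probable nodes; the expected code length is the sum of the merged weights.
merge 1/14 + 1/7 → 3/14
merge 3/14 + 5/14 → 4/7
merge 3/7 + 4/7 → 1
L = 3/14 + 4/7 + 1 = 25/14 ≈ 1.786 bits/symbol.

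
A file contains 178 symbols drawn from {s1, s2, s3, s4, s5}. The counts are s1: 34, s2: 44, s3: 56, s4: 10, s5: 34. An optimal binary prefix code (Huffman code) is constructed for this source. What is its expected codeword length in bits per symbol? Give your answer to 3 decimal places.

2.247 bits/symbol

Probabilities are the counts divided by 178.
Repeatedly combine the two least-probable nodes; the expected code length is the sum of the merged weights.
merge 5/89 + 17/89 → 22/89
merge 17/89 + 22/89 → 39/89
merge 22/89 + 28/89 → 50/89
merge 39/89 + 50/89 → 1
L = 22/89 + 39/89 + 50/89 + 1 = 200/89 ≈ 2.247 bits/symbol.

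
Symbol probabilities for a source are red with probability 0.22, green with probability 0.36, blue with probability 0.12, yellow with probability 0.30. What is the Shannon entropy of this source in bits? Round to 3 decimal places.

1.899 bits

H = −Σ pᵢ log₂ pᵢ.
−0.22·log₂(0.22) = 0.4806
−0.36·log₂(0.36) = 0.5306
−0.12·log₂(0.12) = 0.3671
−0.30·log₂(0.30) = 0.5211
Sum ≈ 1.8993 → 1.899 bits.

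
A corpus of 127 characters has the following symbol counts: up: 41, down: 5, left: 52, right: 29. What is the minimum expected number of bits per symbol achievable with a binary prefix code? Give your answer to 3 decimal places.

Probabilities are the counts divided by 127.
Repeatedly combine the two least-probable nodes; the expected code length is the sum of the merged weights.
merge 5/127 + 29/127 → 34/127
merge 34/127 + 41/127 → 75/127
merge 52/127 + 75/127 → 1
L = 34/127 + 75/127 + 1 = 236/127 ≈ 1.858 bits/symbol.

1.858 bits/symbol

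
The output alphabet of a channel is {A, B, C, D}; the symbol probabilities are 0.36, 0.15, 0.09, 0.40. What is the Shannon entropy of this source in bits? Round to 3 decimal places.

H = −Σ pᵢ log₂ pᵢ.
−0.36·log₂(0.36) = 0.5306
−0.15·log₂(0.15) = 0.4105
−0.09·log₂(0.09) = 0.3127
−0.40·log₂(0.40) = 0.5288
Sum ≈ 1.7826 → 1.783 bits.

1.783 bits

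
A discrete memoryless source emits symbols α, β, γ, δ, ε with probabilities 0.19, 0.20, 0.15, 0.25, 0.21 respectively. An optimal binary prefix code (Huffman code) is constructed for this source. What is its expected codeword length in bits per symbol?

Repeatedly combine the two least-probable nodes; the expected code length is the sum of the merged weights.
merge 3/20 + 19/100 → 17/50
merge 1/5 + 21/100 → 41/100
merge 1/4 + 17/50 → 59/100
merge 41/100 + 59/100 → 1
L = 17/50 + 41/100 + 59/100 + 1 = 117/50 = 2.34 bits/symbol.

2.34 bits/symbol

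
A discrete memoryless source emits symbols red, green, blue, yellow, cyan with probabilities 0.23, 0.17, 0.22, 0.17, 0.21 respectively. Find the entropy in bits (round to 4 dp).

H = −Σ pᵢ log₂ pᵢ.
−0.23·log₂(0.23) = 0.4877
−0.17·log₂(0.17) = 0.4346
−0.22·log₂(0.22) = 0.4806
−0.17·log₂(0.17) = 0.4346
−0.21·log₂(0.21) = 0.4728
Sum ≈ 2.3102 → 2.3102 bits.

2.3102 bits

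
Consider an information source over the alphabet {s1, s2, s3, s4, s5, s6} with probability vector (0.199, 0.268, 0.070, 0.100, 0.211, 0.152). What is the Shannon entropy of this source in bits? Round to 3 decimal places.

H = −Σ pᵢ log₂ pᵢ.
−0.199·log₂(0.199) = 0.4635
−0.268·log₂(0.268) = 0.5091
−0.070·log₂(0.070) = 0.2686
−0.100·log₂(0.100) = 0.3322
−0.211·log₂(0.211) = 0.4736
−0.152·log₂(0.152) = 0.4131
Sum ≈ 2.4601 → 2.460 bits.

2.460 bits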